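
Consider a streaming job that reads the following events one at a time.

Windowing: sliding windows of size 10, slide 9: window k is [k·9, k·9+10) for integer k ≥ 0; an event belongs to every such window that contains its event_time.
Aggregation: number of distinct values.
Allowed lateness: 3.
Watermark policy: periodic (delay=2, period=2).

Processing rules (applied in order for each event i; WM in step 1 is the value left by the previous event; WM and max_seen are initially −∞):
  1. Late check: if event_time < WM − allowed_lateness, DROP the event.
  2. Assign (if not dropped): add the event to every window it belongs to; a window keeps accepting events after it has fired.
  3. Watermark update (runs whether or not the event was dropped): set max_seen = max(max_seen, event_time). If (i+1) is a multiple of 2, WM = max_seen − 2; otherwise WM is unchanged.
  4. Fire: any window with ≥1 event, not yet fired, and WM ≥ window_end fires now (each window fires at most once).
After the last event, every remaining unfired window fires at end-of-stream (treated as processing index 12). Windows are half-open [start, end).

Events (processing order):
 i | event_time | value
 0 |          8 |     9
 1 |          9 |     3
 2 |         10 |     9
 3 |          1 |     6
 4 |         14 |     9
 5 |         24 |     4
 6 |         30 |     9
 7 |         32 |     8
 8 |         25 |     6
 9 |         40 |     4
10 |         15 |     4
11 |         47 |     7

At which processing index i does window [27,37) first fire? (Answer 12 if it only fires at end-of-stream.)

i=0 t=8 v=9: → [0,10); WM=−∞
i=1 t=9 v=3: → [9,19),[0,10); WM=7
i=2 t=10 v=9: → [9,19); WM=7
i=3 t=1 v=6: DROP (t<7-3); WM=8
i=4 t=14 v=9: → [9,19); WM=8
i=5 t=24 v=4: → [18,28); WM=22; [0,10) fires=2 [9,19) fires=2
i=6 t=30 v=9: → [27,37); WM=22
i=7 t=32 v=8: → [27,37); WM=30; [18,28) fires=1
i=8 t=25 v=6: DROP (t<30-3); WM=30
i=9 t=40 v=4: → [36,46); WM=38; [27,37) fires=2
i=10 t=15 v=4: DROP (t<38-3); WM=38
i=11 t=47 v=7: → [45,55); WM=45

9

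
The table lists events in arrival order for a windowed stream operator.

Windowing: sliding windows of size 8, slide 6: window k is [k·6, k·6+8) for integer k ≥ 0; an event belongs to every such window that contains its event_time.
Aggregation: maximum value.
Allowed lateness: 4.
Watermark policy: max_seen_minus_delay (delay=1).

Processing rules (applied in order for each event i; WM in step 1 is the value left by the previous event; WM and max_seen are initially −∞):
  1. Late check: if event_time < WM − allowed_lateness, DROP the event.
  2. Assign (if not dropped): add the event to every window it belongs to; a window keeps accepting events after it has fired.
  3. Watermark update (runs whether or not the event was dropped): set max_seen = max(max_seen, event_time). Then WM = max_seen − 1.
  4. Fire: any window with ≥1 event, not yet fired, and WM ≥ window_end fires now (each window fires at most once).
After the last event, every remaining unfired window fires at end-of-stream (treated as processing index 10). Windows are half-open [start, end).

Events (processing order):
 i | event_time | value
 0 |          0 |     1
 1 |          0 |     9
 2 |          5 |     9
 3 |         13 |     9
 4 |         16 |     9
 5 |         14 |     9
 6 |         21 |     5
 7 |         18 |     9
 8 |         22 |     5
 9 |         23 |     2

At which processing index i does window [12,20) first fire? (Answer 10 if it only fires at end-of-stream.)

6

i=0 t=0 v=1: → [0,8); WM=-1
i=1 t=0 v=9: → [0,8); WM=-1
i=2 t=5 v=9: → [0,8); WM=4
i=3 t=13 v=9: → [12,20),[6,14); WM=12; [0,8) fires=9
i=4 t=16 v=9: → [12,20); WM=15; [6,14) fires=9
i=5 t=14 v=9: → [12,20); WM=15
i=6 t=21 v=5: → [18,26); WM=20; [12,20) fires=9
i=7 t=18 v=9: → [18,26),[12,20); WM=20
i=8 t=22 v=5: → [18,26); WM=21
i=9 t=23 v=2: → [18,26); WM=22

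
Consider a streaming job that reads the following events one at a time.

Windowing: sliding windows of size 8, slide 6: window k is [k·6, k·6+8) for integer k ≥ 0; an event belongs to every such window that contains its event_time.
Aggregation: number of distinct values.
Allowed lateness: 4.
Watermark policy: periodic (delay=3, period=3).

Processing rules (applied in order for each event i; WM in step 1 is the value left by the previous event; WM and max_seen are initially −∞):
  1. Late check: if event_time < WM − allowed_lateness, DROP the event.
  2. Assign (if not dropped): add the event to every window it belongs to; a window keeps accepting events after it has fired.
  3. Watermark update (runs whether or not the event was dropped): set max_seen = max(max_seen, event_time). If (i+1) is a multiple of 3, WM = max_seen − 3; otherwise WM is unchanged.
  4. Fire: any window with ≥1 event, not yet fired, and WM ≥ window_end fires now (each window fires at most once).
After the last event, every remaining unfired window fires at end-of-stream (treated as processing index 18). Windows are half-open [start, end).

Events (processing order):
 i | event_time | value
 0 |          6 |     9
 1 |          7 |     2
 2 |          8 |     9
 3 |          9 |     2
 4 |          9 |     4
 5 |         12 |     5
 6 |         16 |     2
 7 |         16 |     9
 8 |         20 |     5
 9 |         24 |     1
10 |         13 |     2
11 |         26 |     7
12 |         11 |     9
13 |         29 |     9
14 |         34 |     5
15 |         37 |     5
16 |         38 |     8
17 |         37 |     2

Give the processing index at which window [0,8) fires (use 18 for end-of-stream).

i=0 t=6 v=9: → [6,14),[0,8); WM=−∞
i=1 t=7 v=2: → [6,14),[0,8); WM=−∞
i=2 t=8 v=9: → [6,14); WM=5
i=3 t=9 v=2: → [6,14); WM=5
i=4 t=9 v=4: → [6,14); WM=5
i=5 t=12 v=5: → [12,20),[6,14); WM=9; [0,8) fires=2
i=6 t=16 v=2: → [12,20); WM=9
i=7 t=16 v=9: → [12,20); WM=9
i=8 t=20 v=5: → [18,26); WM=17; [6,14) fires=4
i=9 t=24 v=1: → [24,32),[18,26); WM=17
i=10 t=13 v=2: → [12,20),[6,14); WM=17
i=11 t=26 v=7: → [24,32); WM=23; [12,20) fires=3
i=12 t=11 v=9: DROP (t<23-4); WM=23
i=13 t=29 v=9: → [24,32); WM=23
i=14 t=34 v=5: → [30,38); WM=31; [18,26) fires=2
i=15 t=37 v=5: → [36,44),[30,38); WM=31
i=16 t=38 v=8: → [36,44); WM=31
i=17 t=37 v=2: → [36,44),[30,38); WM=35; [24,32) fires=3

5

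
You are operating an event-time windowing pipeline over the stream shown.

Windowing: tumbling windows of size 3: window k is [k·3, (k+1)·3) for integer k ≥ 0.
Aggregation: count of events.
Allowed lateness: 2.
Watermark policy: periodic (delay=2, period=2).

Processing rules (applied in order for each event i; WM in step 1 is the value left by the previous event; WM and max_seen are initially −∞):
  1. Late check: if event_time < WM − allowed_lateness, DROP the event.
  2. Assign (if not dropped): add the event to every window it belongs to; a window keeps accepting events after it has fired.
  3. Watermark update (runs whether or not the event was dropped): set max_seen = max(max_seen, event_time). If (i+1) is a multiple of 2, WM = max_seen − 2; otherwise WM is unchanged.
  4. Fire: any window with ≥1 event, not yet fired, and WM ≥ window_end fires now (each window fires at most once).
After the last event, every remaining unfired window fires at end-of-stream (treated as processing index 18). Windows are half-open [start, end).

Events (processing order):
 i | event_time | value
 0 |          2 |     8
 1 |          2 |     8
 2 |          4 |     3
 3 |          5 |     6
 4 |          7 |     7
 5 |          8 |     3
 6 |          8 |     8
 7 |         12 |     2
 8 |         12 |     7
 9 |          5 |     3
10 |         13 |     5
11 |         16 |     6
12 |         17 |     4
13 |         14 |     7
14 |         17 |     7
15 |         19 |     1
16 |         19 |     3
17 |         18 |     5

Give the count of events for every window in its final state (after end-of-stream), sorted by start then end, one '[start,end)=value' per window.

[0,3)=2 [3,6)=2 [6,9)=3 [12,15)=4 [15,18)=3 [18,21)=3

i=0 t=2 v=8: → [0,3); WM=−∞
i=1 t=2 v=8: → [0,3); WM=0
i=2 t=4 v=3: → [3,6); WM=0
i=3 t=5 v=6: → [3,6); WM=3; [0,3) fires=2
i=4 t=7 v=7: → [6,9); WM=3
i=5 t=8 v=3: → [6,9); WM=6; [3,6) fires=2
i=6 t=8 v=8: → [6,9); WM=6
i=7 t=12 v=2: → [12,15); WM=10; [6,9) fires=3
i=8 t=12 v=7: → [12,15); WM=10
i=9 t=5 v=3: DROP (t<10-2); WM=10
i=10 t=13 v=5: → [12,15); WM=10
i=11 t=16 v=6: → [15,18); WM=14
i=12 t=17 v=4: → [15,18); WM=14
i=13 t=14 v=7: → [12,15); WM=15; [12,15) fires=4
i=14 t=17 v=7: → [15,18); WM=15
i=15 t=19 v=1: → [18,21); WM=17
i=16 t=19 v=3: → [18,21); WM=17
i=17 t=18 v=5: → [18,21); WM=17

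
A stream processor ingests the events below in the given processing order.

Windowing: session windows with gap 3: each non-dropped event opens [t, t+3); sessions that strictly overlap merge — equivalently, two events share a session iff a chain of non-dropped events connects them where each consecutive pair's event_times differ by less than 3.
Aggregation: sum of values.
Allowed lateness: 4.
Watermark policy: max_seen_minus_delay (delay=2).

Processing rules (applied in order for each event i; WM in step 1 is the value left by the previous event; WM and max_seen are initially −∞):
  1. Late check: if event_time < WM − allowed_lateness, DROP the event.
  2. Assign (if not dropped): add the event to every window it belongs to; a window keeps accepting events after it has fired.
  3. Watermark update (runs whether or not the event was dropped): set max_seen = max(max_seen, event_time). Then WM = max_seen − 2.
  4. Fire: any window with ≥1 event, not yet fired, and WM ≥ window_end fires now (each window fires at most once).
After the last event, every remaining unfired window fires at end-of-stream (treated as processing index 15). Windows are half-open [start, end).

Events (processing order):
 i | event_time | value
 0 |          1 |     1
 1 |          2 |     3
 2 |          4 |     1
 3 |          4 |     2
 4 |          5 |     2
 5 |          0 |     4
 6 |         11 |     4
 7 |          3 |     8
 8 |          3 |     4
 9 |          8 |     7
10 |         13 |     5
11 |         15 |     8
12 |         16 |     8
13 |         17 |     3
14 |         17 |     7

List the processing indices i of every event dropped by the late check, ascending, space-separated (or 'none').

7 8

i=0 t=1 v=1: → [1,4); WM=-1
i=1 t=2 v=3: → [1,5); WM=0
i=2 t=4 v=1: → [1,7); WM=2
i=3 t=4 v=2: → [1,7); WM=2
i=4 t=5 v=2: → [1,8); WM=3
i=5 t=0 v=4: → [0,8); WM=3
i=6 t=11 v=4: → [11,14); WM=9
i=7 t=3 v=8: DROP (t<9-4); WM=9
i=8 t=3 v=4: DROP (t<9-4); WM=9
i=9 t=8 v=7: → [8,11); WM=9
i=10 t=13 v=5: → [11,16); WM=11
i=11 t=15 v=8: → [11,18); WM=13
i=12 t=16 v=8: → [11,19); WM=14
i=13 t=17 v=3: → [11,20); WM=15
i=14 t=17 v=7: → [11,20); WM=15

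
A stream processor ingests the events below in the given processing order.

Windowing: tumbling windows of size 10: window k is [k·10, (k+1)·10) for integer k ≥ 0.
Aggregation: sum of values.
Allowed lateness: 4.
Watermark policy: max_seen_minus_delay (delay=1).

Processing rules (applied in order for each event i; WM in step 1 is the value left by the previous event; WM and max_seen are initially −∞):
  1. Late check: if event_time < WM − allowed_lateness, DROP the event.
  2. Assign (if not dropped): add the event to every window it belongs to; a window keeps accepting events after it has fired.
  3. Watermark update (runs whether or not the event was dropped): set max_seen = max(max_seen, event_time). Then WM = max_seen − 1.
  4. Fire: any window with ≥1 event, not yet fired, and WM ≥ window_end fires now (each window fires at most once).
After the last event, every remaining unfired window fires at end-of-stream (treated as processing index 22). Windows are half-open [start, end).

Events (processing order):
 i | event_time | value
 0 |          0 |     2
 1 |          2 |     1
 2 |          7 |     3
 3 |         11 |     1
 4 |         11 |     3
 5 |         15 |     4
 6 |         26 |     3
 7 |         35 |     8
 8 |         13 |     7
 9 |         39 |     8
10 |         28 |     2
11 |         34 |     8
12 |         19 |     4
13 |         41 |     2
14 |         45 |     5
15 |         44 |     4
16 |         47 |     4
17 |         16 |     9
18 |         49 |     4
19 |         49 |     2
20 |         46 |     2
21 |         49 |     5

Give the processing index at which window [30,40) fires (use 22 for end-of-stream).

13

i=0 t=0 v=2: → [0,10); WM=-1
i=1 t=2 v=1: → [0,10); WM=1
i=2 t=7 v=3: → [0,10); WM=6
i=3 t=11 v=1: → [10,20); WM=10; [0,10) fires=6
i=4 t=11 v=3: → [10,20); WM=10
i=5 t=15 v=4: → [10,20); WM=14
i=6 t=26 v=3: → [20,30); WM=25; [10,20) fires=8
i=7 t=35 v=8: → [30,40); WM=34; [20,30) fires=3
i=8 t=13 v=7: DROP (t<34-4); WM=34
i=9 t=39 v=8: → [30,40); WM=38
i=10 t=28 v=2: DROP (t<38-4); WM=38
i=11 t=34 v=8: → [30,40); WM=38
i=12 t=19 v=4: DROP (t<38-4); WM=38
i=13 t=41 v=2: → [40,50); WM=40; [30,40) fires=24
i=14 t=45 v=5: → [40,50); WM=44
i=15 t=44 v=4: → [40,50); WM=44
i=16 t=47 v=4: → [40,50); WM=46
i=17 t=16 v=9: DROP (t<46-4); WM=46
i=18 t=49 v=4: → [40,50); WM=48
i=19 t=49 v=2: → [40,50); WM=48
i=20 t=46 v=2: → [40,50); WM=48
i=21 t=49 v=5: → [40,50); WM=48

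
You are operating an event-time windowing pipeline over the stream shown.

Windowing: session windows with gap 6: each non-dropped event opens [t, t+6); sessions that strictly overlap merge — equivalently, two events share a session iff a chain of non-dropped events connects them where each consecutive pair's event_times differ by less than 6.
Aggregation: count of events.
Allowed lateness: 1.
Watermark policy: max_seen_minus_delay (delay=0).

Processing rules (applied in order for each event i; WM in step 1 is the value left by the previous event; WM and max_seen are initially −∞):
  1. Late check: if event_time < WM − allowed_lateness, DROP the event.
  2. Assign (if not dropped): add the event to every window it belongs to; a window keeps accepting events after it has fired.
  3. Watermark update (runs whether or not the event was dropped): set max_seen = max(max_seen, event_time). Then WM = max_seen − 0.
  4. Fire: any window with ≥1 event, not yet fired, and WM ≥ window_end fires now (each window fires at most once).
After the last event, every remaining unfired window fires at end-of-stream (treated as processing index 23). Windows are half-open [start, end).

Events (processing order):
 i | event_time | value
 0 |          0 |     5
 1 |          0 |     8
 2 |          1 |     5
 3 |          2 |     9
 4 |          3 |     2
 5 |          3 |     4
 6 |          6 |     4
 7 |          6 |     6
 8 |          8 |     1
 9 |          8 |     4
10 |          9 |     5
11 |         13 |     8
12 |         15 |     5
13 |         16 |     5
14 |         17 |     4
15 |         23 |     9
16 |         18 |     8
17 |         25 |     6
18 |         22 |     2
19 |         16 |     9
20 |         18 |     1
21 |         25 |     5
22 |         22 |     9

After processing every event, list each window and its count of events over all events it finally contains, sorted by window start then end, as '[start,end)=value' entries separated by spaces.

i=0 t=0 v=5: → [0,6); WM=0
i=1 t=0 v=8: → [0,6); WM=0
i=2 t=1 v=5: → [0,7); WM=1
i=3 t=2 v=9: → [0,8); WM=2
i=4 t=3 v=2: → [0,9); WM=3
i=5 t=3 v=4: → [0,9); WM=3
i=6 t=6 v=4: → [0,12); WM=6
i=7 t=6 v=6: → [0,12); WM=6
i=8 t=8 v=1: → [0,14); WM=8
i=9 t=8 v=4: → [0,14); WM=8
i=10 t=9 v=5: → [0,15); WM=9
i=11 t=13 v=8: → [0,19); WM=13
i=12 t=15 v=5: → [0,21); WM=15
i=13 t=16 v=5: → [0,22); WM=16
i=14 t=17 v=4: → [0,23); WM=17
i=15 t=23 v=9: → [23,29); WM=23
i=16 t=18 v=8: DROP (t<23-1); WM=23
i=17 t=25 v=6: → [23,31); WM=25
i=18 t=22 v=2: DROP (t<25-1); WM=25
i=19 t=16 v=9: DROP (t<25-1); WM=25
i=20 t=18 v=1: DROP (t<25-1); WM=25
i=21 t=25 v=5: → [23,31); WM=25
i=22 t=22 v=9: DROP (t<25-1); WM=25

[0,23)=15 [23,31)=3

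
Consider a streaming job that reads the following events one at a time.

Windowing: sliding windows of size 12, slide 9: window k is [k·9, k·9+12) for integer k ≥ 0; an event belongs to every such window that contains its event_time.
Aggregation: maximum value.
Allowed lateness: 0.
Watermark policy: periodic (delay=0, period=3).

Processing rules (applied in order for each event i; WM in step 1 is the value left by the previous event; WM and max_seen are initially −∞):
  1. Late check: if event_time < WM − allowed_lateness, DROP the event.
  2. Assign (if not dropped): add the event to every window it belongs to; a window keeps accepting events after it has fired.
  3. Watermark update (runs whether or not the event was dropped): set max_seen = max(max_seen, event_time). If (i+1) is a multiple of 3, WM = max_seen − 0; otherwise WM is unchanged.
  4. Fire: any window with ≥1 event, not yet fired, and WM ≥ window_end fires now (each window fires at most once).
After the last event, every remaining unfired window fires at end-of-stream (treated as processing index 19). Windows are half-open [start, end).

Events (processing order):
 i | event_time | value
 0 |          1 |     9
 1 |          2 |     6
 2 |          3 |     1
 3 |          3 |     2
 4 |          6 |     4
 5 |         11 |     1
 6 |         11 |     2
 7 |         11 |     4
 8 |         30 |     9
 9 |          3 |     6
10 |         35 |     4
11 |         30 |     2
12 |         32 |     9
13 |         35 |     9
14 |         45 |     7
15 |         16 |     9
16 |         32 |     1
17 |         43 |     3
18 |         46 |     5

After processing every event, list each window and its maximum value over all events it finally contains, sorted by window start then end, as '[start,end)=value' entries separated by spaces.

[0,12)=9 [9,21)=4 [27,39)=9 [36,48)=7 [45,57)=7

i=0 t=1 v=9: → [0,12); WM=−∞
i=1 t=2 v=6: → [0,12); WM=−∞
i=2 t=3 v=1: → [0,12); WM=3
i=3 t=3 v=2: → [0,12); WM=3
i=4 t=6 v=4: → [0,12); WM=3
i=5 t=11 v=1: → [9,21),[0,12); WM=11
i=6 t=11 v=2: → [9,21),[0,12); WM=11
i=7 t=11 v=4: → [9,21),[0,12); WM=11
i=8 t=30 v=9: → [27,39); WM=30; [0,12) fires=9 [9,21) fires=4
i=9 t=3 v=6: DROP (t<30-0); WM=30
i=10 t=35 v=4: → [27,39); WM=30
i=11 t=30 v=2: → [27,39); WM=35
i=12 t=32 v=9: DROP (t<35-0); WM=35
i=13 t=35 v=9: → [27,39); WM=35
i=14 t=45 v=7: → [45,57),[36,48); WM=45; [27,39) fires=9
i=15 t=16 v=9: DROP (t<45-0); WM=45
i=16 t=32 v=1: DROP (t<45-0); WM=45
i=17 t=43 v=3: DROP (t<45-0); WM=45
i=18 t=46 v=5: → [45,57),[36,48); WM=45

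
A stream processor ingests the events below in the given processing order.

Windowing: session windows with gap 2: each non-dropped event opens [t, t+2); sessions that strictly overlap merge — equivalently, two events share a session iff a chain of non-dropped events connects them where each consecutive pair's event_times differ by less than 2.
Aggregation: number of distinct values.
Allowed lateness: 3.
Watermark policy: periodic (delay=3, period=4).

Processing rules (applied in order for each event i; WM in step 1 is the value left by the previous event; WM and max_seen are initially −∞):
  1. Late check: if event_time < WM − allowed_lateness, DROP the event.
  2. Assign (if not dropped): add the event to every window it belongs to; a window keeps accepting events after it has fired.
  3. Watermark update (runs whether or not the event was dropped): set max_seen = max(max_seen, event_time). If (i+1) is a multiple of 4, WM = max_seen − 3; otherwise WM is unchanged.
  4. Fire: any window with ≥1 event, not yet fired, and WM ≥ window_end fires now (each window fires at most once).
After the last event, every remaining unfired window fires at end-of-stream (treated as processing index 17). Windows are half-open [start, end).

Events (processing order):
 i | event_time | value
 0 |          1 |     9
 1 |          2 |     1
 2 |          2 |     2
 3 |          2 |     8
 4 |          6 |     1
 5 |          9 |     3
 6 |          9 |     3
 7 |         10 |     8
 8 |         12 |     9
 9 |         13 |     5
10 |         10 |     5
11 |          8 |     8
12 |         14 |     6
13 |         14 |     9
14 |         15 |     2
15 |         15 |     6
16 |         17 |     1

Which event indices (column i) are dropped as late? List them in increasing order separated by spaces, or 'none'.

i=0 t=1 v=9: → [1,3); WM=−∞
i=1 t=2 v=1: → [1,4); WM=−∞
i=2 t=2 v=2: → [1,4); WM=−∞
i=3 t=2 v=8: → [1,4); WM=-1
i=4 t=6 v=1: → [6,8); WM=-1
i=5 t=9 v=3: → [9,11); WM=-1
i=6 t=9 v=3: → [9,11); WM=-1
i=7 t=10 v=8: → [9,12); WM=7
i=8 t=12 v=9: → [12,14); WM=7
i=9 t=13 v=5: → [12,15); WM=7
i=10 t=10 v=5: → [9,12); WM=7
i=11 t=8 v=8: → [8,12); WM=10
i=12 t=14 v=6: → [12,16); WM=10
i=13 t=14 v=9: → [12,16); WM=10
i=14 t=15 v=2: → [12,17); WM=10
i=15 t=15 v=6: → [12,17); WM=12
i=16 t=17 v=1: → [17,19); WM=12

none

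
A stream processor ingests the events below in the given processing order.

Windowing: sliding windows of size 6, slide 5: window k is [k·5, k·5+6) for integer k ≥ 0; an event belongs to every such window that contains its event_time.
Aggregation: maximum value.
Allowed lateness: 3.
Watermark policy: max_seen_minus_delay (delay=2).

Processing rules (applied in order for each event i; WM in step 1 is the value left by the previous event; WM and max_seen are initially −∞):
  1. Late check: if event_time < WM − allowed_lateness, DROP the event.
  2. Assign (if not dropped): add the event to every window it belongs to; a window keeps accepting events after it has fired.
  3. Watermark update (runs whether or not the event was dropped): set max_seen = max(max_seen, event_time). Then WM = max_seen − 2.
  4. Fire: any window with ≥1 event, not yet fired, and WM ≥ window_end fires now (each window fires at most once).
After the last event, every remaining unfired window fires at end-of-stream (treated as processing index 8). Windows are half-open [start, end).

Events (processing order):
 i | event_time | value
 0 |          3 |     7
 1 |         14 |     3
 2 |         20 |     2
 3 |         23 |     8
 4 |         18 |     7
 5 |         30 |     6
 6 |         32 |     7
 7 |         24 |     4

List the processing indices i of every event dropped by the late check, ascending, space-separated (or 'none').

7

i=0 t=3 v=7: → [0,6); WM=1
i=1 t=14 v=3: → [10,16); WM=12; [0,6) fires=7
i=2 t=20 v=2: → [20,26),[15,21); WM=18; [10,16) fires=3
i=3 t=23 v=8: → [20,26); WM=21; [15,21) fires=2
i=4 t=18 v=7: → [15,21); WM=21
i=5 t=30 v=6: → [30,36),[25,31); WM=28; [20,26) fires=8
i=6 t=32 v=7: → [30,36); WM=30
i=7 t=24 v=4: DROP (t<30-3); WM=30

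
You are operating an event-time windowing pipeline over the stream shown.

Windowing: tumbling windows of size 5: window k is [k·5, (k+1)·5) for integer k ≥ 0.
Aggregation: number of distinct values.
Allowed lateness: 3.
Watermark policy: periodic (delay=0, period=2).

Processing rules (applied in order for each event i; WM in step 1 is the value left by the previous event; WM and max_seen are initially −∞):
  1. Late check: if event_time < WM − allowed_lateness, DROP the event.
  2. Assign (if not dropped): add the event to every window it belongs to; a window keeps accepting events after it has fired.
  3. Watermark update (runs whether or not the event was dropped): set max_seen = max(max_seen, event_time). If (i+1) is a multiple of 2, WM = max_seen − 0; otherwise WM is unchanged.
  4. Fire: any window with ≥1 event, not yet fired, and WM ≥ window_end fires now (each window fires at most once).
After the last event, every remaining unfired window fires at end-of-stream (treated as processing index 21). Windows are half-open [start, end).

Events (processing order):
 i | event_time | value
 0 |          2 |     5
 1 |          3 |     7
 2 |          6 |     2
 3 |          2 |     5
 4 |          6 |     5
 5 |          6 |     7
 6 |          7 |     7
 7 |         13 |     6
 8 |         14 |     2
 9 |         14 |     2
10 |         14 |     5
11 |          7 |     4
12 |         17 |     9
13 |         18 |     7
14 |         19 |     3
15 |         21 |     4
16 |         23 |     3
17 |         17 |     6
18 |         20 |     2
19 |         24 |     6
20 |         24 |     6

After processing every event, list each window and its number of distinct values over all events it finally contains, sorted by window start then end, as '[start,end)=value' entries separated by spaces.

i=0 t=2 v=5: → [0,5); WM=−∞
i=1 t=3 v=7: → [0,5); WM=3
i=2 t=6 v=2: → [5,10); WM=3
i=3 t=2 v=5: → [0,5); WM=6; [0,5) fires=2
i=4 t=6 v=5: → [5,10); WM=6
i=5 t=6 v=7: → [5,10); WM=6
i=6 t=7 v=7: → [5,10); WM=6
i=7 t=13 v=6: → [10,15); WM=13; [5,10) fires=3
i=8 t=14 v=2: → [10,15); WM=13
i=9 t=14 v=2: → [10,15); WM=14
i=10 t=14 v=5: → [10,15); WM=14
i=11 t=7 v=4: DROP (t<14-3); WM=14
i=12 t=17 v=9: → [15,20); WM=14
i=13 t=18 v=7: → [15,20); WM=18; [10,15) fires=3
i=14 t=19 v=3: → [15,20); WM=18
i=15 t=21 v=4: → [20,25); WM=21; [15,20) fires=3
i=16 t=23 v=3: → [20,25); WM=21
i=17 t=17 v=6: DROP (t<21-3); WM=23
i=18 t=20 v=2: → [20,25); WM=23
i=19 t=24 v=6: → [20,25); WM=24
i=20 t=24 v=6: → [20,25); WM=24

[0,5)=2 [5,10)=3 [10,15)=3 [15,20)=3 [20,25)=4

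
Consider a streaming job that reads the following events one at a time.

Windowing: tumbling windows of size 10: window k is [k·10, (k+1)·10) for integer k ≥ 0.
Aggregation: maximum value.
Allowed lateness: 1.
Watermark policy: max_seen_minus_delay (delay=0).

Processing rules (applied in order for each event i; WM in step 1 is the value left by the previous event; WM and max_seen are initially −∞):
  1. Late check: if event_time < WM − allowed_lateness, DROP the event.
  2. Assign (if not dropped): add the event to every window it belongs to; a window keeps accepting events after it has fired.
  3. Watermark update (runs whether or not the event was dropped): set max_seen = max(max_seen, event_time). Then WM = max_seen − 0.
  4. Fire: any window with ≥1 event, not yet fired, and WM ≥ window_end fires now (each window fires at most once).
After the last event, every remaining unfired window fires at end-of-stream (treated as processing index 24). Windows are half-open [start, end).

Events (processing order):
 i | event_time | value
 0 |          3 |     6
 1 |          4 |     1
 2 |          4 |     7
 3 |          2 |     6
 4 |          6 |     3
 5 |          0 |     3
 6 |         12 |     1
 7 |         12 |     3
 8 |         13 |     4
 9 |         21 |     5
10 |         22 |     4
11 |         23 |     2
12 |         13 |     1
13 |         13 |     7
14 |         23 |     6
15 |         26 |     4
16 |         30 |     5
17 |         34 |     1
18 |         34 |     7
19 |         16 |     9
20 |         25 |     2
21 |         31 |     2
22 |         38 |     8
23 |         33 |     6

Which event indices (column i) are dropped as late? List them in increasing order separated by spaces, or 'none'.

i=0 t=3 v=6: → [0,10); WM=3
i=1 t=4 v=1: → [0,10); WM=4
i=2 t=4 v=7: → [0,10); WM=4
i=3 t=2 v=6: DROP (t<4-1); WM=4
i=4 t=6 v=3: → [0,10); WM=6
i=5 t=0 v=3: DROP (t<6-1); WM=6
i=6 t=12 v=1: → [10,20); WM=12; [0,10) fires=7
i=7 t=12 v=3: → [10,20); WM=12
i=8 t=13 v=4: → [10,20); WM=13
i=9 t=21 v=5: → [20,30); WM=21; [10,20) fires=4
i=10 t=22 v=4: → [20,30); WM=22
i=11 t=23 v=2: → [20,30); WM=23
i=12 t=13 v=1: DROP (t<23-1); WM=23
i=13 t=13 v=7: DROP (t<23-1); WM=23
i=14 t=23 v=6: → [20,30); WM=23
i=15 t=26 v=4: → [20,30); WM=26
i=16 t=30 v=5: → [30,40); WM=30; [20,30) fires=6
i=17 t=34 v=1: → [30,40); WM=34
i=18 t=34 v=7: → [30,40); WM=34
i=19 t=16 v=9: DROP (t<34-1); WM=34
i=20 t=25 v=2: DROP (t<34-1); WM=34
i=21 t=31 v=2: DROP (t<34-1); WM=34
i=22 t=38 v=8: → [30,40); WM=38
i=23 t=33 v=6: DROP (t<38-1); WM=38

3 5 12 13 19 20 21 23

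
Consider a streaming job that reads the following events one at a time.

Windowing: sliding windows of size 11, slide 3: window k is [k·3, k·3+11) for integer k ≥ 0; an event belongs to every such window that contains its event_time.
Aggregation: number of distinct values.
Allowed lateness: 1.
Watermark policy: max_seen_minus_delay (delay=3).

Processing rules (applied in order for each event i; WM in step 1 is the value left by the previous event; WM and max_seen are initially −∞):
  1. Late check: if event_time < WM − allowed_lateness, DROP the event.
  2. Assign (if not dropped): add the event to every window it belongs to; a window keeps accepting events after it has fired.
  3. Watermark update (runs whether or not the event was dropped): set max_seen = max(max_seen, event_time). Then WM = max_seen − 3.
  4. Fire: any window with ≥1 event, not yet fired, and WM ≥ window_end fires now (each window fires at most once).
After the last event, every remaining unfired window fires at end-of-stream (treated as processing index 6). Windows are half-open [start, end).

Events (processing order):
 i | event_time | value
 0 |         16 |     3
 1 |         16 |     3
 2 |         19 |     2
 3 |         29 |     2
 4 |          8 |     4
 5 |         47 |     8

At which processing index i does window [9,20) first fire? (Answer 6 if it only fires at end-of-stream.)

i=0 t=16 v=3: → [15,26),[12,23),[9,20),[6,17); WM=13
i=1 t=16 v=3: → [15,26),[12,23),[9,20),[6,17); WM=13
i=2 t=19 v=2: → [18,29),[15,26),[12,23),[9,20); WM=16
i=3 t=29 v=2: → [27,38),[24,35),[21,32); WM=26; [6,17) fires=1 [9,20) fires=2 [12,23) fires=2 [15,26) fires=2
i=4 t=8 v=4: DROP (t<26-1); WM=26
i=5 t=47 v=8: → [45,56),[42,53),[39,50); WM=44; [18,29) fires=1 [21,32) fires=1 [24,35) fires=1 [27,38) fires=1

3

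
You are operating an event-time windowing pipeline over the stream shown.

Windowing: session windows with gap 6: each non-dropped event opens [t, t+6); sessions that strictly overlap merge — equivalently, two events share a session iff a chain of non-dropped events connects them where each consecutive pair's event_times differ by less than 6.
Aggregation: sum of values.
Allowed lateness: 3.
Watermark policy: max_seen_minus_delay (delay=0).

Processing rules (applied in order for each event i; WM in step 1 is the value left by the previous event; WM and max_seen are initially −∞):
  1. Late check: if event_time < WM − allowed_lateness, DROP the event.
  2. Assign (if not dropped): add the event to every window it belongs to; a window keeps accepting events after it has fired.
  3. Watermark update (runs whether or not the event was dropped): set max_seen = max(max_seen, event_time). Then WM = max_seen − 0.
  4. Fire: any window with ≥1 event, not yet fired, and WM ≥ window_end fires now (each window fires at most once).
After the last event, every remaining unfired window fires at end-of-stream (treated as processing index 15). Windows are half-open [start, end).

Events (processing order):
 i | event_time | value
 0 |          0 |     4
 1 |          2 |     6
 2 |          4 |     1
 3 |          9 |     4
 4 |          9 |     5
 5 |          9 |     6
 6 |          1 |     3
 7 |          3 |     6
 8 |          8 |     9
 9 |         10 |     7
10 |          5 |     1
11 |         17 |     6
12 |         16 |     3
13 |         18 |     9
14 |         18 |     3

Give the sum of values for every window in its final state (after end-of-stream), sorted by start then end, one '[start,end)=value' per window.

[0,16)=42 [16,24)=21

i=0 t=0 v=4: → [0,6); WM=0
i=1 t=2 v=6: → [0,8); WM=2
i=2 t=4 v=1: → [0,10); WM=4
i=3 t=9 v=4: → [0,15); WM=9
i=4 t=9 v=5: → [0,15); WM=9
i=5 t=9 v=6: → [0,15); WM=9
i=6 t=1 v=3: DROP (t<9-3); WM=9
i=7 t=3 v=6: DROP (t<9-3); WM=9
i=8 t=8 v=9: → [0,15); WM=9
i=9 t=10 v=7: → [0,16); WM=10
i=10 t=5 v=1: DROP (t<10-3); WM=10
i=11 t=17 v=6: → [17,23); WM=17
i=12 t=16 v=3: → [16,23); WM=17
i=13 t=18 v=9: → [16,24); WM=18
i=14 t=18 v=3: → [16,24); WM=18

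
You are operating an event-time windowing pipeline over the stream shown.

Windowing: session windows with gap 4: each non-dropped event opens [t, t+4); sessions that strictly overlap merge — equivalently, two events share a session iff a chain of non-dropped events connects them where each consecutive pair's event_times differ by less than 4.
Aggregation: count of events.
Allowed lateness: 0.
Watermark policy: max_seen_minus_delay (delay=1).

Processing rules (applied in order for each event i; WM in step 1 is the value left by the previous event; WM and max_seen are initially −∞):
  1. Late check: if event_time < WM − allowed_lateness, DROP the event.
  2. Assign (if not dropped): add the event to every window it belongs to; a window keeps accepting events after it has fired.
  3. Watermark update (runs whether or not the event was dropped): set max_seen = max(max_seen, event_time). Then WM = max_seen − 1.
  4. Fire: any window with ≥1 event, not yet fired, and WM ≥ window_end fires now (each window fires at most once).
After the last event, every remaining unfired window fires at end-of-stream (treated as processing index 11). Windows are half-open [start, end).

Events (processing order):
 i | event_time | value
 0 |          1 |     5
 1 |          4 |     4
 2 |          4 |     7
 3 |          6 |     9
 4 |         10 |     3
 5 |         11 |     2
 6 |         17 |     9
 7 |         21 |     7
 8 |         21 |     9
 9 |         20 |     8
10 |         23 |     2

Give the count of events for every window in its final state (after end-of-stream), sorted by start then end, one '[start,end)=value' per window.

[1,10)=4 [10,15)=2 [17,27)=5

i=0 t=1 v=5: → [1,5); WM=0
i=1 t=4 v=4: → [1,8); WM=3
i=2 t=4 v=7: → [1,8); WM=3
i=3 t=6 v=9: → [1,10); WM=5
i=4 t=10 v=3: → [10,14); WM=9
i=5 t=11 v=2: → [10,15); WM=10
i=6 t=17 v=9: → [17,21); WM=16
i=7 t=21 v=7: → [21,25); WM=20
i=8 t=21 v=9: → [21,25); WM=20
i=9 t=20 v=8: → [17,25); WM=20
i=10 t=23 v=2: → [17,27); WM=22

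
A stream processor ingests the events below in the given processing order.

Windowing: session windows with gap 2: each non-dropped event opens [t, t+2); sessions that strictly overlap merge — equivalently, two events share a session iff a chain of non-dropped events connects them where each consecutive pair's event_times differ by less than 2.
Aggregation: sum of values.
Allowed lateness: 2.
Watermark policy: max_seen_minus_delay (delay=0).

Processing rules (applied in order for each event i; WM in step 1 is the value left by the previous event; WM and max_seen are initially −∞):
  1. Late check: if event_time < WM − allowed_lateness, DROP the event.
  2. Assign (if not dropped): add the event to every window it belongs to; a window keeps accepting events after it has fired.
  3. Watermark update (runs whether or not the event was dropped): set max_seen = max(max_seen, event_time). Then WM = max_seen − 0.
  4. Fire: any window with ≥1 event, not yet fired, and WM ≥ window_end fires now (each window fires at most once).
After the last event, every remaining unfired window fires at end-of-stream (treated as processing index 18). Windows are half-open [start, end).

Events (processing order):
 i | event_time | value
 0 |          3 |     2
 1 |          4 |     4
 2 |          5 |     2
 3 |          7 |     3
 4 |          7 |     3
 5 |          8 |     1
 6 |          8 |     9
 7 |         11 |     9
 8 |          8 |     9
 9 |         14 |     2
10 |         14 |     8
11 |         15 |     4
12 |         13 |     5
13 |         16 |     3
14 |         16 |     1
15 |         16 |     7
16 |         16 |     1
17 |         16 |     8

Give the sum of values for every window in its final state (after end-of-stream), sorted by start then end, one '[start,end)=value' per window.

i=0 t=3 v=2: → [3,5); WM=3
i=1 t=4 v=4: → [3,6); WM=4
i=2 t=5 v=2: → [3,7); WM=5
i=3 t=7 v=3: → [7,9); WM=7
i=4 t=7 v=3: → [7,9); WM=7
i=5 t=8 v=1: → [7,10); WM=8
i=6 t=8 v=9: → [7,10); WM=8
i=7 t=11 v=9: → [11,13); WM=11
i=8 t=8 v=9: DROP (t<11-2); WM=11
i=9 t=14 v=2: → [14,16); WM=14
i=10 t=14 v=8: → [14,16); WM=14
i=11 t=15 v=4: → [14,17); WM=15
i=12 t=13 v=5: → [13,17); WM=15
i=13 t=16 v=3: → [13,18); WM=16
i=14 t=16 v=1: → [13,18); WM=16
i=15 t=16 v=7: → [13,18); WM=16
i=16 t=16 v=1: → [13,18); WM=16
i=17 t=16 v=8: → [13,18); WM=16

[3,7)=8 [7,10)=16 [11,13)=9 [13,18)=39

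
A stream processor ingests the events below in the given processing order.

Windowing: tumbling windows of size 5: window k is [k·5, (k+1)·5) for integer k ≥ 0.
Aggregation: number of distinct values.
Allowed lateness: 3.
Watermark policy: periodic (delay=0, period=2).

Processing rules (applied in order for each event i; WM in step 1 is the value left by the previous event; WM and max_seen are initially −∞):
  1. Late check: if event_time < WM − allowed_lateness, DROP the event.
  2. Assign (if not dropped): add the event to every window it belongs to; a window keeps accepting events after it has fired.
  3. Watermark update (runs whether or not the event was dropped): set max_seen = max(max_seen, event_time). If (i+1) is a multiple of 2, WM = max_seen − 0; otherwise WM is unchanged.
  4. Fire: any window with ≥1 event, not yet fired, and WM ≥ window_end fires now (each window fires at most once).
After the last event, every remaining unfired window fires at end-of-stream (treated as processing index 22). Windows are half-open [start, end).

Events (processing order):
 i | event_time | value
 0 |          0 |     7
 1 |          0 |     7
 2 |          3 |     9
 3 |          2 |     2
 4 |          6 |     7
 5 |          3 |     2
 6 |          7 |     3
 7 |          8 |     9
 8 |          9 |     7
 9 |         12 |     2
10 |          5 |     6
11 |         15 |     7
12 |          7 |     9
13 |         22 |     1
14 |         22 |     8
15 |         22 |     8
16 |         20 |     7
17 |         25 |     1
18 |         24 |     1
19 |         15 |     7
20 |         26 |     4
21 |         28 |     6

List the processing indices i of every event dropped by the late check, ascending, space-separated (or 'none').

10 12 19

i=0 t=0 v=7: → [0,5); WM=−∞
i=1 t=0 v=7: → [0,5); WM=0
i=2 t=3 v=9: → [0,5); WM=0
i=3 t=2 v=2: → [0,5); WM=3
i=4 t=6 v=7: → [5,10); WM=3
i=5 t=3 v=2: → [0,5); WM=6; [0,5) fires=3
i=6 t=7 v=3: → [5,10); WM=6
i=7 t=8 v=9: → [5,10); WM=8
i=8 t=9 v=7: → [5,10); WM=8
i=9 t=12 v=2: → [10,15); WM=12; [5,10) fires=3
i=10 t=5 v=6: DROP (t<12-3); WM=12
i=11 t=15 v=7: → [15,20); WM=15; [10,15) fires=1
i=12 t=7 v=9: DROP (t<15-3); WM=15
i=13 t=22 v=1: → [20,25); WM=22; [15,20) fires=1
i=14 t=22 v=8: → [20,25); WM=22
i=15 t=22 v=8: → [20,25); WM=22
i=16 t=20 v=7: → [20,25); WM=22
i=17 t=25 v=1: → [25,30); WM=25; [20,25) fires=3
i=18 t=24 v=1: → [20,25); WM=25
i=19 t=15 v=7: DROP (t<25-3); WM=25
i=20 t=26 v=4: → [25,30); WM=25
i=21 t=28 v=6: → [25,30); WM=28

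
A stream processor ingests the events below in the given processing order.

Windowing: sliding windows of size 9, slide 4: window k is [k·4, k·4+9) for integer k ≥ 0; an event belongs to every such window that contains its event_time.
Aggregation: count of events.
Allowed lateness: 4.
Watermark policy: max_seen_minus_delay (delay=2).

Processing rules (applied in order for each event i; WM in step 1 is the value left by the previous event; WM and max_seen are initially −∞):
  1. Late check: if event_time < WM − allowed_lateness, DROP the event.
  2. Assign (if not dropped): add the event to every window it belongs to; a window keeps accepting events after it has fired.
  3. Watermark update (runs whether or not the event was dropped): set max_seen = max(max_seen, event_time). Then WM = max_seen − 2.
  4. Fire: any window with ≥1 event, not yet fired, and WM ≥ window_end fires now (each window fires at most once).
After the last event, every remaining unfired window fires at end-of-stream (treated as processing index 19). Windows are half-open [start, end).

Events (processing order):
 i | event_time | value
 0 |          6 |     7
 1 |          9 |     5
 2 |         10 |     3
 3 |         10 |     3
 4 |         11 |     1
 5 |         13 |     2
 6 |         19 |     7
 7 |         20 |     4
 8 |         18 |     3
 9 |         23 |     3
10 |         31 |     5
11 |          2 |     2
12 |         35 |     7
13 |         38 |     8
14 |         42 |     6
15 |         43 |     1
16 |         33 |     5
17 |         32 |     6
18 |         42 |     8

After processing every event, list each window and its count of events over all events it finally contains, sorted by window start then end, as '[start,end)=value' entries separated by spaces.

i=0 t=6 v=7: → [4,13),[0,9); WM=4
i=1 t=9 v=5: → [8,17),[4,13); WM=7
i=2 t=10 v=3: → [8,17),[4,13); WM=8
i=3 t=10 v=3: → [8,17),[4,13); WM=8
i=4 t=11 v=1: → [8,17),[4,13); WM=9; [0,9) fires=1
i=5 t=13 v=2: → [12,21),[8,17); WM=11
i=6 t=19 v=7: → [16,25),[12,21); WM=17; [4,13) fires=5 [8,17) fires=5
i=7 t=20 v=4: → [20,29),[16,25),[12,21); WM=18
i=8 t=18 v=3: → [16,25),[12,21); WM=18
i=9 t=23 v=3: → [20,29),[16,25); WM=21; [12,21) fires=4
i=10 t=31 v=5: → [28,37),[24,33); WM=29; [16,25) fires=4 [20,29) fires=2
i=11 t=2 v=2: DROP (t<29-4); WM=29
i=12 t=35 v=7: → [32,41),[28,37); WM=33; [24,33) fires=1
i=13 t=38 v=8: → [36,45),[32,41); WM=36
i=14 t=42 v=6: → [40,49),[36,45); WM=40; [28,37) fires=2
i=15 t=43 v=1: → [40,49),[36,45); WM=41; [32,41) fires=2
i=16 t=33 v=5: DROP (t<41-4); WM=41
i=17 t=32 v=6: DROP (t<41-4); WM=41
i=18 t=42 v=8: → [40,49),[36,45); WM=41

[0,9)=1 [4,13)=5 [8,17)=5 [12,21)=4 [16,25)=4 [20,29)=2 [24,33)=1 [28,37)=2 [32,41)=2 [36,45)=4 [40,49)=3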